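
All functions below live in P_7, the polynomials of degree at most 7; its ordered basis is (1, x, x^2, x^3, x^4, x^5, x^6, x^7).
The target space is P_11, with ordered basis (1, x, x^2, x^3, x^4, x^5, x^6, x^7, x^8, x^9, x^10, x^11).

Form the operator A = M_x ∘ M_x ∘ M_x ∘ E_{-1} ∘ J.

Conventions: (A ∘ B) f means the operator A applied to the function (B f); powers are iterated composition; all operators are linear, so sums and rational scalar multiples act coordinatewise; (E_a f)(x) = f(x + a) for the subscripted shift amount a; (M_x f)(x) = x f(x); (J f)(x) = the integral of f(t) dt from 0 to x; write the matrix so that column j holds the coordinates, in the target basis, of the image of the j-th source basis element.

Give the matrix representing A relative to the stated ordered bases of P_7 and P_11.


the matrix is [[0, 0, 0, 0, 0, 0, 0, 0]; [0, 0, 0, 0, 0, 0, 0, 0]; [0, 0, 0, 0, 0, 0, 0, 0]; [-1, 1/2, -1/3, 1/4, -1/5, 1/6, -1/7, 1/8]; [1, -1, 1, -1, 1, -1, 1, -1]; [0, 1/2, -1, 3/2, -2, 5/2, -3, 7/2]; [0, 0, 1/3, -1, 2, -10/3, 5, -7]; [0, 0, 0, 1/4, -1, 5/2, -5, 35/4]; [0, 0, 0, 0, 1/5, -1, 3, -7]; [0, 0, 0, 0, 0, 1/6, -1, 7/2]; [0, 0, 0, 0, 0, 0, 1/7, -1]; [0, 0, 0, 0, 0, 0, 0, 1/8]] (rows listed top to bottom)

image of 1: x^4 - x^3
image of x: (1/2)x^5 - x^4 + (1/2)x^3
image of x^2: (1/3)x^6 - x^5 + x^4 - (1/3)x^3
image of x^3: (1/4)x^7 - x^6 + (3/2)x^5 - x^4 + (1/4)x^3
image of x^4: (1/5)x^8 - x^7 + 2x^6 - 2x^5 + x^4 - (1/5)x^3
image of x^5: (1/6)x^9 - x^8 + (5/2)x^7 - (10/3)x^6 + (5/2)x^5 - x^4 + (1/6)x^3
image of x^6: (1/7)x^10 - x^9 + 3x^8 - 5x^7 + 5x^6 - 3x^5 + x^4 - (1/7)x^3
image of x^7: (1/8)x^11 - x^10 + (7/2)x^9 - 7x^8 + (35/4)x^7 - 7x^6 + (7/2)x^5 - x^4 + (1/8)x^3
each image's coordinates form column j of the matrix


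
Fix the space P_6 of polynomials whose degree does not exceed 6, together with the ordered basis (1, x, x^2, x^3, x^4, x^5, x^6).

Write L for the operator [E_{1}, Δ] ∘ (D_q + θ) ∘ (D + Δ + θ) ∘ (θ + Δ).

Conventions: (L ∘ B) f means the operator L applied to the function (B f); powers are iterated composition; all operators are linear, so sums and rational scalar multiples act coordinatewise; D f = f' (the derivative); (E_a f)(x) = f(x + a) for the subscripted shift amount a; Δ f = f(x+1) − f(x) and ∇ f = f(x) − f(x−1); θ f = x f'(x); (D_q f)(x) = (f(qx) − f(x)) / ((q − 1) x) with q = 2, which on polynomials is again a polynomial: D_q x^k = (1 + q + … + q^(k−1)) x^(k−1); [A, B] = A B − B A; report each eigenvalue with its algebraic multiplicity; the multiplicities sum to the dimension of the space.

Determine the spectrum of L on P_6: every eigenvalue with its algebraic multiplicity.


image of 1: 0
image of x: 0
image of x^2: 0
image of x^3: 0
image of x^4: 0
image of x^5: 0
image of x^6: 0
the matrix is upper triangular; its diagonal is (0, 0, 0, 0, 0, 0, 0)
for a triangular matrix the eigenvalues are the diagonal entries, with algebraic multiplicity their repetition count

λ = 0 (multiplicity 7)


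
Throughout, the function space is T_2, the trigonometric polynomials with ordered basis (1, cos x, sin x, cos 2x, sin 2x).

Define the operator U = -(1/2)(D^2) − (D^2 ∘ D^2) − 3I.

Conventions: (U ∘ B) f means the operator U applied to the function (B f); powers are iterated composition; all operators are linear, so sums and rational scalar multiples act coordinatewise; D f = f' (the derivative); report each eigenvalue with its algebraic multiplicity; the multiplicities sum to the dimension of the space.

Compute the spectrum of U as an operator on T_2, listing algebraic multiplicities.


λ = -17 (multiplicity 2), λ = -7/2 (multiplicity 2), λ = -3 (multiplicity 1)

image of 1: -3
image of cos x: -(7/2)cos x
image of sin x: -(7/2)sin x
image of cos 2x: -17cos 2x
image of sin 2x: -17sin 2x
the matrix is diagonal; its diagonal is (-3, -7/2, -7/2, -17, -17)
for a triangular matrix the eigenvalues are the diagonal entries, with algebraic multiplicity their repetition count


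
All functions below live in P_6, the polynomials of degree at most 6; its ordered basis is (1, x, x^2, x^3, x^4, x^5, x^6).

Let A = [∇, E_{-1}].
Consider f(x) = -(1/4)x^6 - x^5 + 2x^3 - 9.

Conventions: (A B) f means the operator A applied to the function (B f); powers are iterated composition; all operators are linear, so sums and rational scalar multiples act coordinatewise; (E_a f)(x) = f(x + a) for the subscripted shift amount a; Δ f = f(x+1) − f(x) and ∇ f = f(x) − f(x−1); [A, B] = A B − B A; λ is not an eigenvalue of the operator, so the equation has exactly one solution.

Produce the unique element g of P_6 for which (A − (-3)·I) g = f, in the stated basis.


write g with unknown coordinates in the stated basis and equate coefficients in (A − (-3)·I) g = f
solving from the highest basis element down gives g = -(1/12)x^6 - (1/3)x^5 + (2/3)x^3 - 3
check: A g = 0
so A g − (-3)·g = -(1/4)x^6 - x^5 + 2x^3 - 9 = f ✓

the result is g(x) = -(1/12)x^6 - (1/3)x^5 + (2/3)x^3 - 3


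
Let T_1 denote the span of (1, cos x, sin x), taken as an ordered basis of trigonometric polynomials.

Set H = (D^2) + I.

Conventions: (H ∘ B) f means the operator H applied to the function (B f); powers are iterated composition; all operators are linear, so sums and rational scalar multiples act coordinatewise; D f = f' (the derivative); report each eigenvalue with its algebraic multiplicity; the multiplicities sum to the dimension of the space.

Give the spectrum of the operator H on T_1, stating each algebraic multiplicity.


image of 1: 1
image of cos x: 0
image of sin x: 0
the matrix is diagonal; its diagonal is (1, 0, 0)
for a triangular matrix the eigenvalues are the diagonal entries, with algebraic multiplicity their repetition count

λ = 0 (multiplicity 2), λ = 1 (multiplicity 1)


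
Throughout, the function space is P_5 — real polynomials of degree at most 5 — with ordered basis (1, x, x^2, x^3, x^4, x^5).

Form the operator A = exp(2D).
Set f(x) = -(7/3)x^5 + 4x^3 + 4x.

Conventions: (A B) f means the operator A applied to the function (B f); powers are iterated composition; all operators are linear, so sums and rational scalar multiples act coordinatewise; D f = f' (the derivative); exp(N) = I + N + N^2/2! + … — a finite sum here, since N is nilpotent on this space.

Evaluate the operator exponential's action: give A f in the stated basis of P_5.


the result is g(x) = -(7/3)x^5 - (70/3)x^4 - (268/3)x^3 - (488/3)x^2 - (404/3)x - 104/3

order-1 term: -(70/3)x^4 + 24x^2 + 8
order-2 term: -(280/3)x^3 + 48x
order-3 term: -(560/3)x^2 + 32
order-4 term: -(560/3)x
order-5 term: -224/3
the series for exp(2D) f terminates at order 5
exp(2D) f = -(7/3)x^5 - (70/3)x^4 - (268/3)x^3 - (488/3)x^2 - (404/3)x - 104/3


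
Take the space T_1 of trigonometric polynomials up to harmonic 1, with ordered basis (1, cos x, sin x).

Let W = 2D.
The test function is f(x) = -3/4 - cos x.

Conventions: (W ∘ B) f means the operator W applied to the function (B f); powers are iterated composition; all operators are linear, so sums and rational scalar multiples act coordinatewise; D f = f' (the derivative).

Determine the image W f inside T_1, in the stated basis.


D f = sin x
(2D) f = 2sin x

the image equals g(x) = 2sin x


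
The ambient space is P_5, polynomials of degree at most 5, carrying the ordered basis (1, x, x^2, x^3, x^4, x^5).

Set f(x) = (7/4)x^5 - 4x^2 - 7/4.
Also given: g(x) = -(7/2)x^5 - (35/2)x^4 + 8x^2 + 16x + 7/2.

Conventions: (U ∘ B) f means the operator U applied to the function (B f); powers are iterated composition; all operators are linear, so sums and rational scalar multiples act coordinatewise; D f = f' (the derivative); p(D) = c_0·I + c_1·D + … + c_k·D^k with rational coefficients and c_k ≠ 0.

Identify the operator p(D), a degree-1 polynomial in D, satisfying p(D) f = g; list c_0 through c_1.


c_0 = -2, c_1 = -2

D^0 f = (7/4)x^5 - 4x^2 - 7/4
D^1 f = (35/4)x^4 - 8x
matching coefficients of g against c_0 f + c_1 Df + … from the top degree down determines the c_i
solution: c_0 = -2, c_1 = -2


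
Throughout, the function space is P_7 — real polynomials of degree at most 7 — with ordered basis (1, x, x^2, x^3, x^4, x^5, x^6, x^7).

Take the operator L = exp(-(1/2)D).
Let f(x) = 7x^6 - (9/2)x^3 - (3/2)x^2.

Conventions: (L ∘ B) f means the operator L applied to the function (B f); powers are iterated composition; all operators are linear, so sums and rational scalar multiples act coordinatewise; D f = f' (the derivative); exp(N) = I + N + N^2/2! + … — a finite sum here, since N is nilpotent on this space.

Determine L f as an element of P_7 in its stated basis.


g(x) = 7x^6 - 21x^5 + (105/4)x^4 - 22x^3 + (189/16)x^2 - (51/16)x + 19/64

order-1 term: -21x^5 + (27/4)x^2 + (3/2)x
order-2 term: (105/4)x^4 - (27/8)x - 3/8
order-3 term: -(35/2)x^3 + 9/16
order-4 term: (105/16)x^2
order-5 term: -(21/16)x
order-6 term: 7/64
the series for exp(-(1/2)D) f terminates at order 6
exp(-(1/2)D) f = 7x^6 - 21x^5 + (105/4)x^4 - 22x^3 + (189/16)x^2 - (51/16)x + 19/64


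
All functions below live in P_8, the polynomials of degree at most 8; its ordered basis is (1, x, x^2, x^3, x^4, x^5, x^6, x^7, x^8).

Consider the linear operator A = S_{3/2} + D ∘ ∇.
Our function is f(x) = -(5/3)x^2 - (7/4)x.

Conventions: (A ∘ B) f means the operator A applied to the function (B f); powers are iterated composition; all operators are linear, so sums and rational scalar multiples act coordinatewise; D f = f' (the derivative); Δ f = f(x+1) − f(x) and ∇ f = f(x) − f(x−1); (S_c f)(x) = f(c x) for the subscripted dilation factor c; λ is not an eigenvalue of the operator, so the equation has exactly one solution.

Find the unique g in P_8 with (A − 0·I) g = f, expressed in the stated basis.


write g with unknown coordinates in the stated basis and equate coefficients in (A − 0·I) g = f
solving from the highest basis element down gives g = -(20/27)x^2 - (7/6)x + 40/27
check: A g = -(5/3)x^2 - (7/4)x
so A g − 0·g = -(5/3)x^2 - (7/4)x = f ✓

the image equals g(x) = -(20/27)x^2 - (7/6)x + 40/27


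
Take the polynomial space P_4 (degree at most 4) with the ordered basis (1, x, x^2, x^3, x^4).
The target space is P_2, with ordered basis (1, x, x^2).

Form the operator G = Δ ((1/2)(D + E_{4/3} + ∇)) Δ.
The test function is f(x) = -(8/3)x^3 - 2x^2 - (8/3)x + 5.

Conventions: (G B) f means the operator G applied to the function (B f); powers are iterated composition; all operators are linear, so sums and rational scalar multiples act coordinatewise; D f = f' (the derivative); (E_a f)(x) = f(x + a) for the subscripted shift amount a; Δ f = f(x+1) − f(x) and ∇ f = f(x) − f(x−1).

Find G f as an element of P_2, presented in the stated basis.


g(x) = -8x - 110/3

Δ f = -8x^2 - 12x - 22/3
D Δ f = -16x - 12
E_{4/3} Δ f = -8x^2 - (100/3)x - 338/9
∇ Δ f = -16x - 4
(D + E_{4/3} + ∇) Δ f = -8x^2 - (196/3)x - 482/9
((1/2)(D + E_{4/3} + ∇)) Δ f = -4x^2 - (98/3)x - 241/9
Δ ((1/2)(D + E_{4/3} + ∇)) Δ f = -8x - 110/3


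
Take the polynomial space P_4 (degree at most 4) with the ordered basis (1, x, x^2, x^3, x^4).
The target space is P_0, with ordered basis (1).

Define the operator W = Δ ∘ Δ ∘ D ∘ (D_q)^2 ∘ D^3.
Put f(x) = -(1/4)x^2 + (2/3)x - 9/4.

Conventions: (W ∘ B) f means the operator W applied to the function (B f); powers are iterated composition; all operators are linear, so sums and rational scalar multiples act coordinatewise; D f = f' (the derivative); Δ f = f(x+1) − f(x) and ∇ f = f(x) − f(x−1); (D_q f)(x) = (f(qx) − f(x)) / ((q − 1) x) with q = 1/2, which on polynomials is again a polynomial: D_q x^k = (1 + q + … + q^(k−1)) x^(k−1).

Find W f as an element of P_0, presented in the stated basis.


the image equals g(x) = 0

D f = -(1/2)x + 2/3
D D f = -1/2
D D D f = 0
D_q D^3 f = 0
D_q D_q D^3 f = 0
D ((D_q)^2 ∘ D^3) f = 0
Δ D ((D_q)^2 ∘ D^3) f = 0
Δ (Δ ∘ D) ((D_q)^2 ∘ D^3) f = 0


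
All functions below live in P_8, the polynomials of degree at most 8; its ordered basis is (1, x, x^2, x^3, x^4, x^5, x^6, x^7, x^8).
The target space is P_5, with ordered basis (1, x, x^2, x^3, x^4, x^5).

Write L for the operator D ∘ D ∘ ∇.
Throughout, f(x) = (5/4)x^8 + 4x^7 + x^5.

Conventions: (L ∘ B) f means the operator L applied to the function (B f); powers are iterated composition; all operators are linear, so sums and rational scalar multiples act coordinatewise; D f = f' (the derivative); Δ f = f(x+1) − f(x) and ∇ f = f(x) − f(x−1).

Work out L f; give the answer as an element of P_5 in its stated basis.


g(x) = 420x^5 - 210x^4 - 280x^3 + 690x^2 - 480x + 118

∇ f = 10x^7 - 7x^6 - 14x^5 + (115/2)x^4 - 80x^3 + 59x^2 - 23x + 15/4
D ∇ f = 70x^6 - 42x^5 - 70x^4 + 230x^3 - 240x^2 + 118x - 23
D D ∇ f = 420x^5 - 210x^4 - 280x^3 + 690x^2 - 480x + 118


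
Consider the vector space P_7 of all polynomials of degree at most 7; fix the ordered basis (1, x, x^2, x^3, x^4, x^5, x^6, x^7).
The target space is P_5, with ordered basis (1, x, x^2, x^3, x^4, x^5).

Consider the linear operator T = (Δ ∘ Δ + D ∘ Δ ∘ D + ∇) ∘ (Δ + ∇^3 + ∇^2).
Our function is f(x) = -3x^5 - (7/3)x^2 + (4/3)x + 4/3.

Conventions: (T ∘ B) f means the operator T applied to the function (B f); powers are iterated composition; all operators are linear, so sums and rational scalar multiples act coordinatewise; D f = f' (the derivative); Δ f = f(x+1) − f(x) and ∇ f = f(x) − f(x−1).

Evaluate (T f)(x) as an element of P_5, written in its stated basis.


Δ f = -15x^4 - 30x^3 - 30x^2 - (59/3)x - 4
∇ f = -15x^4 + 30x^3 - 30x^2 + (31/3)x + 2/3
∇ ∇ f = -60x^3 + 180x^2 - 210x + 256/3
∇ ∇ ∇ f = -180x^2 + 540x - 450
∇ f = -15x^4 + 30x^3 - 30x^2 + (31/3)x + 2/3
∇ ∇ f = -60x^3 + 180x^2 - 210x + 256/3
(Δ + ∇^3 + ∇^2) f = -15x^4 - 90x^3 - 30x^2 + (931/3)x - 1106/3
Δ (Δ + ∇^3 + ∇^2) f = -60x^3 - 360x^2 - 390x + 526/3
Δ Δ (Δ + ∇^3 + ∇^2) f = -180x^2 - 900x - 810
D (Δ + ∇^3 + ∇^2) f = -60x^3 - 270x^2 - 60x + 931/3
Δ D (Δ + ∇^3 + ∇^2) f = -180x^2 - 720x - 390
D Δ D (Δ + ∇^3 + ∇^2) f = -360x - 720
∇ (Δ + ∇^3 + ∇^2) f = -60x^3 - 180x^2 + 150x + 796/3
(Δ ∘ Δ + D ∘ Δ ∘ D + ∇) (Δ + ∇^3 + ∇^2) f = -60x^3 - 360x^2 - 1110x - 3794/3

the result is g(x) = -60x^3 - 360x^2 - 1110x - 3794/3


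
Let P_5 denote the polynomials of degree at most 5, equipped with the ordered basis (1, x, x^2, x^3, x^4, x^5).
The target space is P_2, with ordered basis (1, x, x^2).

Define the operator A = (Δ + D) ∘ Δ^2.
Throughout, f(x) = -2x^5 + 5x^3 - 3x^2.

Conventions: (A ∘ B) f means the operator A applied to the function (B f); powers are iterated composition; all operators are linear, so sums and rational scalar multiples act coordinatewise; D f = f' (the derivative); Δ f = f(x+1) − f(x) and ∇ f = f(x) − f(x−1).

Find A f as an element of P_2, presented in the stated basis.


the image equals g(x) = -240x^2 - 600x - 380

Δ f = -10x^4 - 20x^3 - 5x^2 - x
Δ Δ f = -40x^3 - 120x^2 - 110x - 36
Δ Δ^2 f = -120x^2 - 360x - 270
D Δ^2 f = -120x^2 - 240x - 110
(Δ + D) Δ^2 f = -240x^2 - 600x - 380


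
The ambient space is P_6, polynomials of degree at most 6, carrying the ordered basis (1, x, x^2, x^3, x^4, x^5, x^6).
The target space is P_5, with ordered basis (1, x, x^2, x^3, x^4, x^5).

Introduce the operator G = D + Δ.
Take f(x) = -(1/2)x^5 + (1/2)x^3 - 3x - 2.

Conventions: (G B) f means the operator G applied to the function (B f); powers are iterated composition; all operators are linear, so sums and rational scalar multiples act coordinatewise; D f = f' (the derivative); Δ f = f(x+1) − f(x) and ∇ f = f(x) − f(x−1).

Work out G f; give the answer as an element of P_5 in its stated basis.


the result is g(x) = -5x^4 - 5x^3 - 2x^2 - x - 6

D f = -(5/2)x^4 + (3/2)x^2 - 3
Δ f = -(5/2)x^4 - 5x^3 - (7/2)x^2 - x - 3
(D + Δ) f = -5x^4 - 5x^3 - 2x^2 - x - 6


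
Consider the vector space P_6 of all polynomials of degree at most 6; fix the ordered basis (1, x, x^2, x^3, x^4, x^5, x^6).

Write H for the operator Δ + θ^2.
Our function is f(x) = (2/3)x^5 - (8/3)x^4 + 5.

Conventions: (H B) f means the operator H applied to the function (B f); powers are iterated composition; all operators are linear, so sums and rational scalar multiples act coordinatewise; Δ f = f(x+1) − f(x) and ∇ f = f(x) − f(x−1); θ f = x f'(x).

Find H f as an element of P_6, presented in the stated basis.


the image equals g(x) = (50/3)x^5 - (118/3)x^4 - 4x^3 - (28/3)x^2 - (22/3)x - 2

Δ f = (10/3)x^4 - 4x^3 - (28/3)x^2 - (22/3)x - 2
θ f = (10/3)x^5 - (32/3)x^4
θ θ f = (50/3)x^5 - (128/3)x^4
(Δ + θ^2) f = (50/3)x^5 - (118/3)x^4 - 4x^3 - (28/3)x^2 - (22/3)x - 2


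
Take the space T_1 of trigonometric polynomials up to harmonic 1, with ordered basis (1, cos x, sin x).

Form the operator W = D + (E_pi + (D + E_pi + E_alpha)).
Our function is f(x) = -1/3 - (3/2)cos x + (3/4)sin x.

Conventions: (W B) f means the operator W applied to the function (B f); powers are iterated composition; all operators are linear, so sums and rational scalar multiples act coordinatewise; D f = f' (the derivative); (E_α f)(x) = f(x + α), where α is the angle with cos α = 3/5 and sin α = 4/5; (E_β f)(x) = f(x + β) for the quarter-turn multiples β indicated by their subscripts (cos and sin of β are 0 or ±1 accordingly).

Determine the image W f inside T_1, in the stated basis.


D f = (3/4)cos x + (3/2)sin x
E_pi f = -1/3 + (3/2)cos x - (3/4)sin x
D f = (3/4)cos x + (3/2)sin x
E_pi f = -1/3 + (3/2)cos x - (3/4)sin x
E_alpha f = -1/3 - (3/10)cos x + (33/20)sin x
(D + E_pi + E_alpha) f = -2/3 + (39/20)cos x + (12/5)sin x
(E_pi + (D + E_pi + E_alpha)) f = -1 + (69/20)cos x + (33/20)sin x
(D + (E_pi + (D + E_pi + E_alpha))) f = -1 + (21/5)cos x + (63/20)sin x

the image equals g(x) = -1 + (21/5)cos x + (63/20)sin x


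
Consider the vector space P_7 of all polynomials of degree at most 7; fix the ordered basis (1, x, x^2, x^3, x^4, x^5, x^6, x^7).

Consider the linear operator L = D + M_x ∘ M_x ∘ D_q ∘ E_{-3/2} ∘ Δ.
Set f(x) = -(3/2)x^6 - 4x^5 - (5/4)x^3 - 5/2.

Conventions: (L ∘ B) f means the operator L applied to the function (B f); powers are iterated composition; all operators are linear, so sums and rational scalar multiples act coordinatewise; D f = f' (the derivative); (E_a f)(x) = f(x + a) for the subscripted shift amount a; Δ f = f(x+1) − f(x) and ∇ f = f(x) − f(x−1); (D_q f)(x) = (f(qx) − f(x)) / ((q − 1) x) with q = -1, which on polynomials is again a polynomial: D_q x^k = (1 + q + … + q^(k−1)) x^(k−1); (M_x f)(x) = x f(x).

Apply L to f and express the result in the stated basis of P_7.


g(x) = -9x^6 - 9x^5 - (75/2)x^4 + (571/16)x^2

D f = -9x^5 - 20x^4 - (15/4)x^2
Δ f = -9x^5 - (85/2)x^4 - 70x^3 - (265/4)x^2 - (131/4)x - 27/4
E_{-3/2} Δ f = -9x^5 + 25x^4 - (35/2)x^3 - (85/4)x^2 + (631/16)x - 69/4
D_q E_{-3/2} Δ f = -9x^4 - (35/2)x^2 + 631/16
M_x (D_q ∘ E_{-3/2} ∘ Δ) f = -9x^5 - (35/2)x^3 + (631/16)x
M_x M_x (D_q ∘ E_{-3/2} ∘ Δ) f = -9x^6 - (35/2)x^4 + (631/16)x^2
(D + M_x ∘ M_x ∘ D_q ∘ E_{-3/2} ∘ Δ) f = -9x^6 - 9x^5 - (75/2)x^4 + (571/16)x^2


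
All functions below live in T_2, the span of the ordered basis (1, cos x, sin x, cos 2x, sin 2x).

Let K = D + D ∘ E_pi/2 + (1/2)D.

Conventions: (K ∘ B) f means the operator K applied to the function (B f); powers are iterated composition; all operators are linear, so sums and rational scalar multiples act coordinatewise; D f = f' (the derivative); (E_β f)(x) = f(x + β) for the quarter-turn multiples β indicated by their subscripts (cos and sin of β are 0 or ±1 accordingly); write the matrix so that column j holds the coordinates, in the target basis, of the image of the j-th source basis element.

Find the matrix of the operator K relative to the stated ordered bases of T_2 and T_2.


image of 1: 0
image of cos x: -cos x - (3/2)sin x
image of sin x: (3/2)cos x - sin x
image of cos 2x: -sin 2x
image of sin 2x: cos 2x
each image's coordinates form column j of the matrix

the matrix is [[0, 0, 0, 0, 0]; [0, -1, 3/2, 0, 0]; [0, -3/2, -1, 0, 0]; [0, 0, 0, 0, 1]; [0, 0, 0, -1, 0]] (rows listed top to bottom)


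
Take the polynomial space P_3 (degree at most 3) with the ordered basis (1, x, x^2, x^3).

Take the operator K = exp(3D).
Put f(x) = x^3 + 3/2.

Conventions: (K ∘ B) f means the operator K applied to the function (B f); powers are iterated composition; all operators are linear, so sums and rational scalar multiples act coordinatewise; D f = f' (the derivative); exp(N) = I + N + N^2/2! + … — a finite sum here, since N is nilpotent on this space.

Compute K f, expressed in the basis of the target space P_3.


order-1 term: 9x^2
order-2 term: 27x
order-3 term: 27
the series for exp(3D) f terminates at order 3
exp(3D) f = x^3 + 9x^2 + 27x + 57/2

the image equals g(x) = x^3 + 9x^2 + 27x + 57/2


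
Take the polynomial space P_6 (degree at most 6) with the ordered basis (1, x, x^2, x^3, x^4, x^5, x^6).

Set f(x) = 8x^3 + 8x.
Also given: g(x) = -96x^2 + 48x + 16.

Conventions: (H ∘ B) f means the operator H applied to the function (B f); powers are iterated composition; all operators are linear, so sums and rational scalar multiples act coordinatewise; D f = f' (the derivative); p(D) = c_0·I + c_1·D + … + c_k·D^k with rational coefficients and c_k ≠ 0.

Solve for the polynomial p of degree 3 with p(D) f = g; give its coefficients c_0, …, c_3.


D^0 f = 8x^3 + 8x
D^1 f = 24x^2 + 8
D^2 f = 48x
D^3 f = 48
matching coefficients of g against c_0 f + c_1 Df + … from the top degree down determines the c_i
solution: c_0 = 0, c_1 = -4, c_2 = 1, c_3 = 1

c_0 = 0, c_1 = -4, c_2 = 1, c_3 = 1


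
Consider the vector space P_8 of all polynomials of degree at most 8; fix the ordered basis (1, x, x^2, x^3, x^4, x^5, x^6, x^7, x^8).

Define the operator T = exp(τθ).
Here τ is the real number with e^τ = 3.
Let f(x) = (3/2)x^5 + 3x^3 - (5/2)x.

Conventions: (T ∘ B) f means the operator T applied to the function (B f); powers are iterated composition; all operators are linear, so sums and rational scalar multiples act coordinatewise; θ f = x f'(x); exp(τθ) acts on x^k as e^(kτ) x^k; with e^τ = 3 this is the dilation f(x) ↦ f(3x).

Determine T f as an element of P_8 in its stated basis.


exp(τθ) x^k = e^(kτ) x^k; with e^τ = 3 this sends x^k to 3^k x^k
x ↦ 3 x
x^3 ↦ 27 x^3
x^5 ↦ 243 x^5
applying this coordinatewise to f: exp(τθ) f = (729/2)x^5 + 81x^3 - (15/2)x

g(x) = (729/2)x^5 + 81x^3 - (15/2)x


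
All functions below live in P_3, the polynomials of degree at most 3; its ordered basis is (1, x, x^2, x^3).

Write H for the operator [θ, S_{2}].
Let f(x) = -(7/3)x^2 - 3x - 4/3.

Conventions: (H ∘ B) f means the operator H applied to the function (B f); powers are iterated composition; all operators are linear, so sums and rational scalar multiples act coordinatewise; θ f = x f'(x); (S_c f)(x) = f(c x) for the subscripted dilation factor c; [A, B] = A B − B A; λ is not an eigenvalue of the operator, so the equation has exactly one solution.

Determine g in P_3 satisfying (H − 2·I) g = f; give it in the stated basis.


write g with unknown coordinates in the stated basis and equate coefficients in (H − 2·I) g = f
solving from the highest basis element down gives g = (7/6)x^2 + (3/2)x + 2/3
check: H g = 0
so H g − 2·g = -(7/3)x^2 - 3x - 4/3 = f ✓

the result is g(x) = (7/6)x^2 + (3/2)x + 2/3


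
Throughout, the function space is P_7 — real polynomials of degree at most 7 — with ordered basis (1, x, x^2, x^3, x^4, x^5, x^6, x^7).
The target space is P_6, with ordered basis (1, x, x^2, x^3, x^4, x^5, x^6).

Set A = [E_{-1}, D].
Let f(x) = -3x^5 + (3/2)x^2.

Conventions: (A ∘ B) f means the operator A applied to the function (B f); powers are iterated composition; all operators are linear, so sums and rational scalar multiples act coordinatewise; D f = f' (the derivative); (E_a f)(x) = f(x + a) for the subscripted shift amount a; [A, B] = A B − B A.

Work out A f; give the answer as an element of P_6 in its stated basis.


D f = -15x^4 + 3x
E_{-1} D f = -15x^4 + 60x^3 - 90x^2 + 63x - 18
E_{-1} f = -3x^5 + 15x^4 - 30x^3 + (63/2)x^2 - 18x + 9/2
D E_{-1} f = -15x^4 + 60x^3 - 90x^2 + 63x - 18
[E_{-1}, D] f = 0

the result is g(x) = 0


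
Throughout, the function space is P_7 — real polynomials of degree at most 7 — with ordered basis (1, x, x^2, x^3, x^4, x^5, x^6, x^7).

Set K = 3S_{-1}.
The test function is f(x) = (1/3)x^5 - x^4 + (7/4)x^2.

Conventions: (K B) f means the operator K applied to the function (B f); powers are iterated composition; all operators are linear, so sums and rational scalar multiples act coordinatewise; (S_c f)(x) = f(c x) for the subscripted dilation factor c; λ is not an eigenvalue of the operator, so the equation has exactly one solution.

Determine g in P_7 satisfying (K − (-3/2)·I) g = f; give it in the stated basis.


write g with unknown coordinates in the stated basis and equate coefficients in (K − (-3/2)·I) g = f
solving from the highest basis element down gives g = -(2/9)x^5 - (2/9)x^4 + (7/18)x^2
check: K g = (2/3)x^5 - (2/3)x^4 + (7/6)x^2
so K g − (-3/2)·g = (1/3)x^5 - x^4 + (7/4)x^2 = f ✓

the image equals g(x) = -(2/9)x^5 - (2/9)x^4 + (7/18)x^2


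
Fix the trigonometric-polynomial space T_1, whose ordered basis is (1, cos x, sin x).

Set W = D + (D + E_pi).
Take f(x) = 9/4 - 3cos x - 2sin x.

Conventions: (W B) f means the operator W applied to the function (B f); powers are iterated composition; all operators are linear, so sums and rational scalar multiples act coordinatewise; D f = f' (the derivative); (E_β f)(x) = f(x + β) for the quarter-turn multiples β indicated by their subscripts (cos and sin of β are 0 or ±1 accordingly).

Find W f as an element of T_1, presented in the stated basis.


the image equals g(x) = 9/4 - cos x + 8sin x

D f = -2cos x + 3sin x
D f = -2cos x + 3sin x
E_pi f = 9/4 + 3cos x + 2sin x
(D + E_pi) f = 9/4 + cos x + 5sin x
(D + (D + E_pi)) f = 9/4 - cos x + 8sin x


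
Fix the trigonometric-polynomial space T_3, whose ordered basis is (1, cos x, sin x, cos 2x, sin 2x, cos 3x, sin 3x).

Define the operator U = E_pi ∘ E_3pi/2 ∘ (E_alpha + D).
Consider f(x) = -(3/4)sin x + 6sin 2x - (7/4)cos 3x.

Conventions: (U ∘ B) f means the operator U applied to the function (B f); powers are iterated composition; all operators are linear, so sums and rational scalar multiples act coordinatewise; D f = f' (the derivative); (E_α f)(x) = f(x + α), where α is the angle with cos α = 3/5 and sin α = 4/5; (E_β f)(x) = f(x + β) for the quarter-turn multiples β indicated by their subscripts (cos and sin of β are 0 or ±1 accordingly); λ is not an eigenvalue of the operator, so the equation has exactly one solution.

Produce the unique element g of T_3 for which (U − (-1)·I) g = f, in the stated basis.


the image equals g(x) = (9/20)cos x + (3/5)sin x + (111/65)cos 2x + (48/65)sin 2x - (952/2477)cos 3x - (819/9908)sin 3x

write g with unknown coordinates in the stated basis and equate coefficients in (U − (-1)·I) g = f
solving from the highest basis element down gives g = (9/20)cos x + (3/5)sin x + (111/65)cos 2x + (48/65)sin 2x - (952/2477)cos 3x - (819/9908)sin 3x
check: U g = -(9/20)cos x - (27/20)sin x - (111/65)cos 2x + (342/65)sin 2x - (13531/9908)cos 3x + (819/9908)sin 3x
so U g − (-1)·g = -(3/4)sin x + 6sin 2x - (7/4)cos 3x = f ✓


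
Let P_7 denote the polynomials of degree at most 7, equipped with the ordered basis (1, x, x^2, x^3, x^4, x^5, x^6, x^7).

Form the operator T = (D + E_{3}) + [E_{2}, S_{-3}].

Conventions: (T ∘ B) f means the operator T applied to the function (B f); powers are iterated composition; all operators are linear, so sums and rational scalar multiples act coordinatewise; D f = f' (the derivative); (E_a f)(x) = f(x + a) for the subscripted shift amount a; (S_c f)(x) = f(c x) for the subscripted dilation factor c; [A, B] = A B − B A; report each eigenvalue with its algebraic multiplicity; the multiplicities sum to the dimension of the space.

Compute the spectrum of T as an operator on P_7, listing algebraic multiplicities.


image of 1: 1
image of x: x - 4
image of x^2: x^2 + 56x + 41
image of x^3: x^3 - 204x^2 - 261x - 197
image of x^4: x^4 + 880x^3 + 1782x^2 + 2796x + 1361
image of x^5: x^5 - 3220x^4 - 8550x^3 - 19890x^2 - 18795x - 7565
image of x^6: x^6 + 11688x^5 + 39015x^4 + 121500x^3 + 174015x^2 + 142002x + 47321
image of x^7: x^7 - 40796x^6 - 163107x^5 - 634095x^4 - 1206765x^3 - 1470609x^2 - 973329x - 277877
the matrix is upper triangular; its diagonal is (1, 1, 1, 1, 1, 1, 1, 1)
for a triangular matrix the eigenvalues are the diagonal entries, with algebraic multiplicity their repetition count

λ = 1 (multiplicity 8)


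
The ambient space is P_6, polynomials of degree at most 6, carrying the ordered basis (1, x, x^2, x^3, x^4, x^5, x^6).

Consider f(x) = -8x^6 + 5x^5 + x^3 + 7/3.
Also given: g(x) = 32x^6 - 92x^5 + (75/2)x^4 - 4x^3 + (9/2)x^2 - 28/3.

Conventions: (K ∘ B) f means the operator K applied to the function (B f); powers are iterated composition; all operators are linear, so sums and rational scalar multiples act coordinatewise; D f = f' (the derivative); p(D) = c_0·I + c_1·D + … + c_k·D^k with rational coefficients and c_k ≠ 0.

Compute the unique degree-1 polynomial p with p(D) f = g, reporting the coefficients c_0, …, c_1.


D^0 f = -8x^6 + 5x^5 + x^3 + 7/3
D^1 f = -48x^5 + 25x^4 + 3x^2
matching coefficients of g against c_0 f + c_1 Df + … from the top degree down determines the c_i
solution: c_0 = -4, c_1 = 3/2

c_0 = -4, c_1 = 3/2


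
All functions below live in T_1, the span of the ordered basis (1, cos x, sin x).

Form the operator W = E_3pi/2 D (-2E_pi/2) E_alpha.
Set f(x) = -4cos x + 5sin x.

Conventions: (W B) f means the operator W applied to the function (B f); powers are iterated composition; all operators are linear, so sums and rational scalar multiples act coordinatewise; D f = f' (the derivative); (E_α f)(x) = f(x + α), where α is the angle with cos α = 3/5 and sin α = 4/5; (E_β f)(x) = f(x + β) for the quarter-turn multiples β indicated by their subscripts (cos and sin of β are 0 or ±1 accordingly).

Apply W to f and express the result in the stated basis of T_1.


E_alpha f = (8/5)cos x + (31/5)sin x
E_pi/2 E_alpha f = (31/5)cos x - (8/5)sin x
(-2E_pi/2) E_alpha f = -(62/5)cos x + (16/5)sin x
D (-2E_pi/2) E_alpha f = (16/5)cos x + (62/5)sin x
E_3pi/2 D (-2E_pi/2) E_alpha f = -(62/5)cos x + (16/5)sin x

g(x) = -(62/5)cos x + (16/5)sin x


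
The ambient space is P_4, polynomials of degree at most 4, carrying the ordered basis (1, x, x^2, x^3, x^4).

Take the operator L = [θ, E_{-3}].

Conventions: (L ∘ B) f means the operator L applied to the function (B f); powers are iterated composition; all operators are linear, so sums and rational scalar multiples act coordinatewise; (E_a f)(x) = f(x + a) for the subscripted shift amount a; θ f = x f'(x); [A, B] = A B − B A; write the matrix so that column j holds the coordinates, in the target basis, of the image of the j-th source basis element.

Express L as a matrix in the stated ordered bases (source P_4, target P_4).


the matrix is [[0, 3, -18, 81, -324]; [0, 0, 6, -54, 324]; [0, 0, 0, 9, -108]; [0, 0, 0, 0, 12]; [0, 0, 0, 0, 0]] (rows listed top to bottom)

image of 1: 0
image of x: 3
image of x^2: 6x - 18
image of x^3: 9x^2 - 54x + 81
image of x^4: 12x^3 - 108x^2 + 324x - 324
each image's coordinates form column j of the matrix


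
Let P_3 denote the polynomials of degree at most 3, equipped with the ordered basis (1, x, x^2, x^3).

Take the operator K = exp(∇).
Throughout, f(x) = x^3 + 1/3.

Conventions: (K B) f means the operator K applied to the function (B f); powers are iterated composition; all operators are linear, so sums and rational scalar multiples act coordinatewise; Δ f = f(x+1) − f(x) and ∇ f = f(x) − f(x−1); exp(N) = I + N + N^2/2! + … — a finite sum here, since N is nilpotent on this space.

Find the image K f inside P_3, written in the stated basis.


the image equals g(x) = x^3 + 3x^2 - 2/3

order-1 term: 3x^2 - 3x + 1
order-2 term: 3x - 3
order-3 term: 1
the series for exp(∇) f terminates at order 3
exp(∇) f = x^3 + 3x^2 - 2/3


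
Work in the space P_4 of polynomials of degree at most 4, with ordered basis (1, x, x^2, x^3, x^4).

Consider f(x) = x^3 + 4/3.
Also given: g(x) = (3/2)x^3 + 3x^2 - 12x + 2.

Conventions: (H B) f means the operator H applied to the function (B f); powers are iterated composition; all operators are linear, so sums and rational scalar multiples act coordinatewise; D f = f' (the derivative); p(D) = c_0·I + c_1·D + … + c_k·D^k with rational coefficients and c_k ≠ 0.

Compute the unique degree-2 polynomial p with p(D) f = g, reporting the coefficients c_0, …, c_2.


c_0 = 3/2, c_1 = 1, c_2 = -2

D^0 f = x^3 + 4/3
D^1 f = 3x^2
D^2 f = 6x
matching coefficients of g against c_0 f + c_1 Df + … from the top degree down determines the c_i
solution: c_0 = 3/2, c_1 = 1, c_2 = -2


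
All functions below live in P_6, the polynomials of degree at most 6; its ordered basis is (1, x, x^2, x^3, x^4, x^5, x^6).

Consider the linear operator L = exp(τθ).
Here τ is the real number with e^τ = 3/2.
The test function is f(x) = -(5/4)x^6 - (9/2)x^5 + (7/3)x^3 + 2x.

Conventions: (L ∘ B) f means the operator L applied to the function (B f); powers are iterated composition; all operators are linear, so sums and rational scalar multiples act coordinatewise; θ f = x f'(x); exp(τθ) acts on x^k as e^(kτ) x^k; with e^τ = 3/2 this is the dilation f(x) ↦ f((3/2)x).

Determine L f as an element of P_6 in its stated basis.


g(x) = -(3645/256)x^6 - (2187/64)x^5 + (63/8)x^3 + 3x

exp(τθ) x^k = e^(kτ) x^k; with e^τ = 3/2 this sends x^k to (3/2)^k x^k
x ↦ 3/2 x
x^3 ↦ 27/8 x^3
x^5 ↦ 243/32 x^5
x^6 ↦ 729/64 x^6
applying this coordinatewise to f: exp(τθ) f = -(3645/256)x^6 - (2187/64)x^5 + (63/8)x^3 + 3x


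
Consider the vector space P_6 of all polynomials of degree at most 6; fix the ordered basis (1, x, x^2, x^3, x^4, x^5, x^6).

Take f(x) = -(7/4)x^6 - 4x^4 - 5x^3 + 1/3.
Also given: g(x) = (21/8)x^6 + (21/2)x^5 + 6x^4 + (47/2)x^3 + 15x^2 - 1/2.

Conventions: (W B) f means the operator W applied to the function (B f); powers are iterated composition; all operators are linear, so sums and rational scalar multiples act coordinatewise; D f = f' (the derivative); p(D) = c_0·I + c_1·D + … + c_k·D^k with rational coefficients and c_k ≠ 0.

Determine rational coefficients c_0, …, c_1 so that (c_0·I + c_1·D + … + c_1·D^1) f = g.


D^0 f = -(7/4)x^6 - 4x^4 - 5x^3 + 1/3
D^1 f = -(21/2)x^5 - 16x^3 - 15x^2
matching coefficients of g against c_0 f + c_1 Df + … from the top degree down determines the c_i
solution: c_0 = -3/2, c_1 = -1

c_0 = -3/2, c_1 = -1


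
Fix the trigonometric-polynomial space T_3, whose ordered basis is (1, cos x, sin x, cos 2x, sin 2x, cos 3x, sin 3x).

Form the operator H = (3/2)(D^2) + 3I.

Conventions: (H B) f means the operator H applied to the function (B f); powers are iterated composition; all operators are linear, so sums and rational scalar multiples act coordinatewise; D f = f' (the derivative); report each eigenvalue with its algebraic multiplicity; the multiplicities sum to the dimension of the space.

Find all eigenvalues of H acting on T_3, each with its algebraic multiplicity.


image of 1: 3
image of cos x: (3/2)cos x
image of sin x: (3/2)sin x
image of cos 2x: -3cos 2x
image of sin 2x: -3sin 2x
image of cos 3x: -(21/2)cos 3x
image of sin 3x: -(21/2)sin 3x
the matrix is diagonal; its diagonal is (3, 3/2, 3/2, -3, -3, -21/2, -21/2)
for a triangular matrix the eigenvalues are the diagonal entries, with algebraic multiplicity their repetition count

λ = -21/2 (multiplicity 2), λ = -3 (multiplicity 2), λ = 3/2 (multiplicity 2), λ = 3 (multiplicity 1)


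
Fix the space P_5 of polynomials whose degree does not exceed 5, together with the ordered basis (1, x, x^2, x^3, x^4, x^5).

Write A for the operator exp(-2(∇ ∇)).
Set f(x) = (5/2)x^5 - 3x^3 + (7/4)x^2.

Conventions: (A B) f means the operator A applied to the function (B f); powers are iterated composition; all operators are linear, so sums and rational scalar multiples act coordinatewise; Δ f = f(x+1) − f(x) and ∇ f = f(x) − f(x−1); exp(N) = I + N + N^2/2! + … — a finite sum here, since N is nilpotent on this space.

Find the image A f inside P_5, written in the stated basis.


the image equals g(x) = (5/2)x^5 - 103x^3 + (1207/4)x^2 + 286x - 1093

order-1 term: -100x^3 + 300x^2 - 314x + 107
order-2 term: 600x - 1200
the series for exp(-2(∇ ∇)) f terminates at order 2
exp(-2(∇ ∇)) f = (5/2)x^5 - 103x^3 + (1207/4)x^2 + 286x - 1093


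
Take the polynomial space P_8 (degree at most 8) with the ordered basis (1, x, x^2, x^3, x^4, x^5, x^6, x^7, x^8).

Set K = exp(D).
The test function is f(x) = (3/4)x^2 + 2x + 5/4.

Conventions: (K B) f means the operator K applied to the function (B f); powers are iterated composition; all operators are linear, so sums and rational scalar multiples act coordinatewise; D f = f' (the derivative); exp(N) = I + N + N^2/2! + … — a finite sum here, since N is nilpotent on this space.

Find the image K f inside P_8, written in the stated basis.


order-1 term: (3/2)x + 2
order-2 term: 3/4
the series for exp(D) f terminates at order 2
exp(D) f = (3/4)x^2 + (7/2)x + 4

the result is g(x) = (3/4)x^2 + (7/2)x + 4


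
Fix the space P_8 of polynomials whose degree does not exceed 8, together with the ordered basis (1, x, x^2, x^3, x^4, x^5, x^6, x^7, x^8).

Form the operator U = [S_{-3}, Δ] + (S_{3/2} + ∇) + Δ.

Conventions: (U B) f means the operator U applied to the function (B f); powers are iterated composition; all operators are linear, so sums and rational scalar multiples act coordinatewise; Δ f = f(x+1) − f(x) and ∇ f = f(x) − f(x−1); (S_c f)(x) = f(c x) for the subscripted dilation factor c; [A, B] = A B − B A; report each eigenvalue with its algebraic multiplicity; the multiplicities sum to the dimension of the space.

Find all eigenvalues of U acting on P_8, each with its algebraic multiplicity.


λ = 1 (multiplicity 1), λ = 3/2 (multiplicity 1), λ = 9/4 (multiplicity 1), λ = 27/8 (multiplicity 1), λ = 81/16 (multiplicity 1), λ = 243/32 (multiplicity 1), λ = 729/64 (multiplicity 1), λ = 2187/128 (multiplicity 1), λ = 6561/256 (multiplicity 1)

image of 1: 1
image of x: (3/2)x + 6
image of x^2: (9/4)x^2 - 20x - 8
image of x^3: (27/8)x^3 + 114x^2 + 72x + 30
image of x^4: (81/16)x^4 - 424x^3 - 432x^2 - 328x - 80
image of x^5: (243/32)x^5 + 1630x^4 + 2160x^3 + 2540x^2 + 1200x + 246
image of x^6: (729/64)x^6 - 5820x^5 - 9720x^4 - 15080x^3 - 10800x^2 - 4380x - 728
image of x^7: (2187/128)x^7 + 20426x^6 + 40824x^5 + 79450x^4 + 75600x^3 + 46158x^2 + 15288x + 2190
image of x^8: (6561/256)x^8 - 69968x^7 - 163296x^6 - 380912x^5 - 453600x^4 - 368816x^3 - 183456x^2 - 52496x - 6560
the matrix is upper triangular; its diagonal is (1, 3/2, 9/4, 27/8, 81/16, 243/32, 729/64, 2187/128, 6561/256)
for a triangular matrix the eigenvalues are the diagonal entries, with algebraic multiplicity their repetition count


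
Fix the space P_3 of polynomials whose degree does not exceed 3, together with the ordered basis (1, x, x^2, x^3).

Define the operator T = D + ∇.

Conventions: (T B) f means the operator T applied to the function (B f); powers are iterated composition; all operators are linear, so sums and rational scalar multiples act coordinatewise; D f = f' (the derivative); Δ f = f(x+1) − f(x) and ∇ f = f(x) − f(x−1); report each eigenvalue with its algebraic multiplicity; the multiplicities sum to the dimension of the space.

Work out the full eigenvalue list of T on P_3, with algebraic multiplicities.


image of 1: 0
image of x: 2
image of x^2: 4x - 1
image of x^3: 6x^2 - 3x + 1
the matrix is upper triangular; its diagonal is (0, 0, 0, 0)
for a triangular matrix the eigenvalues are the diagonal entries, with algebraic multiplicity their repetition count

λ = 0 (multiplicity 4)
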